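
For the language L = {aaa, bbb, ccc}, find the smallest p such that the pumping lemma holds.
p = 4

For a finite language L, the pumping lemma holds vacuously if p > max|s| for s ∈ L.

The longest string in L = {aaa, bbb, ccc} has length 3.
If p = 4, then no string s ∈ L has |s| ≥ p, so the condition is vacuously true.

The minimum pumping length is p = 4.

Why no smaller p works: for any p ≤ 3, the longest string s ∈ L has |s| = 3 ≥ p, so it would
have to be pumpable; but pumping up (i = 2, 3, ...) produces ever longer strings, which cannot all lie in the
finite language L. So the pumping property fails for every p ≤ 3.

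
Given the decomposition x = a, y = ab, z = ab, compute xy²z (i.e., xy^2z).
aababab

Given x = 'a', y = 'ab', z = 'ab' and i = 2:

xy^2z = x + y·y·...·y (2 times) + z
       = 'a' + 'ab'^2 + 'ab'
       = 'a' + 'abab' + 'ab'
       = 'aababab'

The pumped string is 'aababab' with length 7.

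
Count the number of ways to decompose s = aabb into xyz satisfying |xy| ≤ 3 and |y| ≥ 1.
6

For s = 'aabb' with pumping length p = 3:

Constraints: |xy| ≤ 3, |y| > 0

Valid decompositions (|xy| ≤ p, |y| ≥ 1):
  • x='', y='a', z='abb'
  • x='a', y='a', z='bb'
  • x='', y='aa', z='bb'
  • x='aa', y='b', z='b'
  • x='a', y='ab', z='b'
  • x='', y='aab', z='b'

Total count: 6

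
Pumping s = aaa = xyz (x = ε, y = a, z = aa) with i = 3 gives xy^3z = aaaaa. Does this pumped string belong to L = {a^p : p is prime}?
Yes

xy³z = ε · aaa · aa = aaaaa.
aaaaa has length 5, which is prime, so it is in L.
(A single pumped string landing in L is not a contradiction by itself; a non-regularity proof needs some i for which xy^i z ∉ L, for every admissible decomposition.)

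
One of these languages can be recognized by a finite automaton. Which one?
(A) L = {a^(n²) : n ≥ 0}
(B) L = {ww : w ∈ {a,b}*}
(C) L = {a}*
(C) {a}*

(C) L = {a}* is regular.

This can be recognized by a finite automaton (DFA/NFA).
Regular expressions like {a}* define regular languages.

The other choices are not regular:
- {ww : w ∈ {a,b}*}: After pumping, the two halves no longer match
- {a^(n²) : n ≥ 0}: After pumping, length is no longer a perfect square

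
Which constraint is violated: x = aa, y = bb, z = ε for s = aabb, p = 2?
Violated: |xy| ≤ p

The decomposition x = aa, y = bb, z = ε for s = aabb with p = 2
violates the constraint: |xy| ≤ p

|xy| = |aabb| = 4 > 2 = p. The decomposition puts too many characters in xy.

Pumping lemma constraints:
1. xyz = s (decomposition is valid)
2. |xy| ≤ p
3. |y| > 0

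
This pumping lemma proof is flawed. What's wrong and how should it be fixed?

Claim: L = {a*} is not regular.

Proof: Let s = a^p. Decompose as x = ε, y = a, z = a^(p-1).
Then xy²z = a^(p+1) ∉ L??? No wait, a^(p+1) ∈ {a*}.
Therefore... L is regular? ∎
Error: The proof attempts to show a*  is not regular, but a* IS regular!

Correction: a* is a regular language (recognized by a simple DFA with one accepting state and self-loop on 'a'). The pumping lemma can only prove non-regularity, not regularity. For regular languages, pumping always works.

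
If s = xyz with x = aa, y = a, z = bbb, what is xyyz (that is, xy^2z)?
aaaabbb

Given x = 'aa', y = 'a', z = 'bbb' and i = 2:

xy^2z = x + y·y·...·y (2 times) + z
       = 'aa' + 'a'^2 + 'bbb'
       = 'aa' + 'aa' + 'bbb'
       = 'aaaabbb'

The pumped string is 'aaaabbb' with length 7.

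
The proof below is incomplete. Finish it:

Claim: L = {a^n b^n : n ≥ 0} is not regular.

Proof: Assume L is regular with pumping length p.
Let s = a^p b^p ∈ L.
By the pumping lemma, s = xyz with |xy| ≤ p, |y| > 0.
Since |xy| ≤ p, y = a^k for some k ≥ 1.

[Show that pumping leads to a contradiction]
Consider xy²z = a^(p+k) b^p.

Since k ≥ 1, we have p + k > p.
So xy²z has more a's than b's: (p+k) a's vs p b's.
This means xy²z ∉ L because a^n b^n requires equal counts.

This contradicts the pumping lemma which states xy²z ∈ L.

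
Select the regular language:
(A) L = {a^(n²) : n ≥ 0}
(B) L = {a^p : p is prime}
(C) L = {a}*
(C) {a}*

(C) L = {a}* is regular.

This can be recognized by a finite automaton (DFA/NFA).
Regular expressions like {a}* define regular languages.

The other choices are not regular:
- {a^(n²) : n ≥ 0}: After pumping, length is no longer a perfect square
- {a^p : p is prime}: After pumping, the length becomes composite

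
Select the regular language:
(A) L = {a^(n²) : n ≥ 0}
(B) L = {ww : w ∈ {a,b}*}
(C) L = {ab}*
(C) {ab}*

(C) L = {ab}* is regular.

This can be recognized by a finite automaton (DFA/NFA).
Regular expressions like {ab}* define regular languages.

The other choices are not regular:
- {a^(n²) : n ≥ 0}: After pumping, length is no longer a perfect square
- {ww : w ∈ {a,b}*}: After pumping, the two halves no longer match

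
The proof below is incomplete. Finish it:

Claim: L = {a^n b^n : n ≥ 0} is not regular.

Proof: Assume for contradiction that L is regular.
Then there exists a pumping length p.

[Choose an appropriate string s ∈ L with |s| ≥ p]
s = a^p b^p

This string is in L (has equal a's and b's) and has length 2p ≥ p.
Any decomposition xyz with |xy| ≤ p means y consists only of a's,
so pumping will unbalance the counts.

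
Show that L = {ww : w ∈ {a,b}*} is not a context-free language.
Assume for contradiction that L is context-free, and let p ≥ 1 be the pumping length given by the pumping lemma for CFLs.
Choose s = a^p b^p a^p b^p. Then s ∈ L (take w = a^p b^p) and |s| = 4p ≥ p.
By the CFL pumping lemma, s = uvxyz for some u, v, x, y, z with |vxy| ≤ p, |vy| ≥ 1, and uv^i xy^i z ∈ L for every i ≥ 0.

Write s as four blocks A₁ B₁ A₂ B₂ with A₁ = A₂ = a^p and B₁ = B₂ = b^p. Since |vxy| ≤ p, the window vxy lies inside at most two adjacent blocks. Take i = 0 and let t = uxz, so |t| = 4p − |vy| with 1 ≤ |vy| ≤ p. If |t| is odd, t ∉ L immediately, so assume |vy| is even (hence |vy| ≥ 2) and |t|/2 = 2p − |vy|/2, which satisfies p ≤ |t|/2 ≤ 2p − 1.

Case 1 (vxy inside A₁B₁): t = a^(p−j) b^(p−l) a^p b^p with j + l = |vy|. The second half of t has length < 2p, so it is a suffix of the trailing a^p b^p and ends in b; the first half is a^(p−j) b^(p−l) a^((j+l)/2), which ends in a because (j+l)/2 ≥ 1. The halves differ, so t ∉ L.

Case 2 (vxy inside B₁A₂, straddling the middle): t = a^p b^(p−j) a^(p−l) b^p with j + l = |vy|. If t = ww, then w is a prefix of t of length ≥ p, so w begins with a^p; and w is a suffix of t of length ≥ p, so w ends with b^p. That forces |w| ≥ 2p, contradicting |w| = |t|/2 ≤ 2p − 1. So t ∉ L.

Case 3 (vxy inside A₂B₂): t = a^p b^p a^(p−j) b^(p−l) with j + l = |vy|. The first half of t is a prefix of a^p b^p, so it begins with a; the second half is b^((j+l)/2) a^(p−j) b^(p−l), which begins with b. The halves differ, so t ∉ L.

In every case uv⁰xy⁰z = uxz ∉ L.

This contradicts the CFL pumping lemma, which requires uv^i xy^i z ∈ L for all i ≥ 0.
Hence L = {ww : w ∈ {a,b}*} is not context-free. ∎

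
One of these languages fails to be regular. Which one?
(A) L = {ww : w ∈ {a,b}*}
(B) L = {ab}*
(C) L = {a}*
(A) {ww : w ∈ {a,b}*}

(A) L = {ww : w ∈ {a,b}*} is NOT regular.

The pumping lemma can be used to prove this:
After pumping, the two halves no longer match

The other languages are regular because they can be recognized by finite automata.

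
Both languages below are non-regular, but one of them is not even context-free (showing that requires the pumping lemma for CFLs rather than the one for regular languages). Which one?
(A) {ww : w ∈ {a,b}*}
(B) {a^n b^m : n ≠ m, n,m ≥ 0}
(A) {ww : w ∈ {a,b}*}

(A) {ww : w ∈ {a,b}*} requires the CFL pumping lemma.

- {a^n b^m : n ≠ m, n,m ≥ 0} is context-free (but not regular)
  • Can be shown non-regular with the regular pumping lemma
  • After pumping a's, we can make n = m

- {ww : w ∈ {a,b}*} is NOT context-free
  • Requires the CFL pumping lemma to prove
  • Even a PDA cannot compare two arbitrary halves symbol by symbol; CFL pumping on a^p b^p a^p b^p fails

The CFL pumping lemma is "stronger" in that it can prove non-membership
in the larger class of context-free languages.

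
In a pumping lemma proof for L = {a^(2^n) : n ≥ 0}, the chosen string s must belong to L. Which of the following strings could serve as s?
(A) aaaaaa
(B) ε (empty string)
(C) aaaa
(C) aaaa

The pumping lemma is applied to a string s that lies in L, so first check membership of each option:
- (A) aaaaaa has length 6, strictly between 2^2 = 4 and 2^3 = 8, so it is not in L ✗
- (B) ε has length 0, which is not a power of 2, so it is not in L ✗
- (C) aaaa has length 4 = 2^2, so it is in L ✓

Only (C) aaaa is in L, so it is the only candidate that could play the role of s.
(In a complete proof one picks s in terms of the pumping length p so that |s| ≥ p is guaranteed; a fixed string like aaaa illustrates the shape of such an s.)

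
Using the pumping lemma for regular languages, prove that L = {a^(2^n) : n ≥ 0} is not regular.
Assume for contradiction that L is regular, and let p ≥ 1 be the pumping length given by the pumping lemma.
Choose s = a^(2^p). Then s ∈ L and |s| = 2^p ≥ p.
By the pumping lemma, s = xyz for some x, y, z with |xy| ≤ p, |y| ≥ 1, and xy^i z ∈ L for every i ≥ 0.
Here y = a^k for some k with 1 ≤ k ≤ |xy| ≤ p, and p < 2^p.

Take i = 2: |xy²z| = 2^p + k.
Now 2^p < 2^p + k ≤ 2^p + p < 2^p + 2^p = 2^(p+1).
So |xy²z| lies strictly between the consecutive powers of two 2^p and 2^(p+1), hence is not a power of 2, and xy²z ∉ L.

This contradicts the pumping lemma, which requires xy^i z ∈ L for all i ≥ 0.
Hence L = {a^(2^n) : n ≥ 0} is not regular. ∎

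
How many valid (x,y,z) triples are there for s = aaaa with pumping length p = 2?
3

For s = 'aaaa' with pumping length p = 2:

Constraints: |xy| ≤ 2, |y| > 0

Valid decompositions (|xy| ≤ p, |y| ≥ 1):
  • x='', y='a', z='aaa'
  • x='a', y='a', z='aa'
  • x='', y='aa', z='aa'

Total count: 3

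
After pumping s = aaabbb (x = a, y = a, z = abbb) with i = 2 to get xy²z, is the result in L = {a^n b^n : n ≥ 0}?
No

xy²z = a · aa · abbb = aaaabbb.
aaaabbb has 4 a's and 3 b's; 4 ≠ 3, so it is not in L.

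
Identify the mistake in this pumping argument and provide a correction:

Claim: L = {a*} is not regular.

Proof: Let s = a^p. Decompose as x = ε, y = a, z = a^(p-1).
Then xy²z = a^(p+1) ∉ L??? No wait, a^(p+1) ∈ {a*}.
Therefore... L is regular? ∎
Error: The proof attempts to show a*  is not regular, but a* IS regular!

Correction: a* is a regular language (recognized by a simple DFA with one accepting state and self-loop on 'a'). The pumping lemma can only prove non-regularity, not regularity. For regular languages, pumping always works.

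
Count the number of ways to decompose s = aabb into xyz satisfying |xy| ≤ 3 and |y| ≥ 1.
6

For s = 'aabb' with pumping length p = 3:

Constraints: |xy| ≤ 3, |y| > 0

Valid decompositions (|xy| ≤ p, |y| ≥ 1):
  • x='', y='a', z='abb'
  • x='a', y='a', z='bb'
  • x='', y='aa', z='bb'
  • x='aa', y='b', z='b'
  • x='a', y='ab', z='b'
  • x='', y='aab', z='b'

Total count: 6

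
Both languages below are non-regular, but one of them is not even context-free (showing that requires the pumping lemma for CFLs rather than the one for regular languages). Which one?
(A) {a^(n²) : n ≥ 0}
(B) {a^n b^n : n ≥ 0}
(A) {a^(n²) : n ≥ 0}

(A) {a^(n²) : n ≥ 0} requires the CFL pumping lemma.

- {a^n b^n : n ≥ 0} is context-free (but not regular)
  • Can be shown non-regular with the regular pumping lemma
  • After pumping, the number of a's and b's become unequal

- {a^(n²) : n ≥ 0} is NOT context-free
  • Requires the CFL pumping lemma to prove
  • Gaps between squares grow unboundedly

The CFL pumping lemma is "stronger" in that it can prove non-membership
in the larger class of context-free languages.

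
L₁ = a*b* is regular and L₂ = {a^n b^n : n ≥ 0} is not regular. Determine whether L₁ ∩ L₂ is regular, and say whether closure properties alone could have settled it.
No — L₁ ∩ L₂ is not regular.

Every string a^n b^n already lies in a*b*, so L₁ ∩ L₂ = {a^n b^n : n ≥ 0} = L₂ itself, which is the standard non-regular language (pump s = a^p b^p).

Note that the bare facts "L₁ regular, L₂ non-regular" do not settle the question by themselves: the closure of regular languages under ∪, ∩, complement and difference applies only when BOTH operands are regular. With a non-regular operand the result can come out regular or non-regular depending on the specific languages, so one has to work out L₁ ∩ L₂ for this particular pair, as above.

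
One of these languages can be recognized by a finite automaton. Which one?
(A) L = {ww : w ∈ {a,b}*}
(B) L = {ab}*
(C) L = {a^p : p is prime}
(B) {ab}*

(B) L = {ab}* is regular.

This can be recognized by a finite automaton (DFA/NFA).
Regular expressions like {ab}* define regular languages.

The other choices are not regular:
- {ww : w ∈ {a,b}*}: After pumping, the two halves no longer match
- {a^p : p is prime}: After pumping, the length becomes composite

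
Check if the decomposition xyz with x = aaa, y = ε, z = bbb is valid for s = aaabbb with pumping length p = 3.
Violated: |y| > 0

The decomposition x = aaa, y = ε, z = bbb for s = aaabbb with p = 3
violates the constraint: |y| > 0

|y| = 0, but the pumping lemma requires |y| > 0 (y must be non-empty).

Pumping lemma constraints:
1. xyz = s (decomposition is valid)
2. |xy| ≤ p
3. |y| > 0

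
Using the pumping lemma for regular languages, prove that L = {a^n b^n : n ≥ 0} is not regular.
Assume for contradiction that L is regular, and let p ≥ 1 be the pumping length given by the pumping lemma.
Choose s = a^p b^p. Then s ∈ L and |s| = 2p ≥ p.
By the pumping lemma, s = xyz for some x, y, z with |xy| ≤ p, |y| ≥ 1, and xy^i z ∈ L for every i ≥ 0.
Since |xy| ≤ p and the first p symbols of s are all a's, we must have y = a^k for some k with 1 ≤ k ≤ p.

Take i = 0: xy⁰z = a^(p − k) b^p.
This string has p − k a's but p b's, and p − k < p because k ≥ 1. So xy⁰z ∉ L.

This contradicts the pumping lemma, which requires xy^i z ∈ L for all i ≥ 0.
Hence L = {a^n b^n : n ≥ 0} is not regular. ∎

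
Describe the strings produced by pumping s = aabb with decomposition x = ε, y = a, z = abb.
{xy^i z : i ≥ 0} = {a^(i+1) b^2 : i ≥ 0} = {abb, aabb, aaabb, ...}

With x = ε, y = a, z = abb: Starting with aabb and pumping the first 'a' (z = abb keeps the second 'a'), we get strings with i+1 a's followed by 2 b's for i = 0, 1, 2, ...; note bb is not produced because z always contributes one a.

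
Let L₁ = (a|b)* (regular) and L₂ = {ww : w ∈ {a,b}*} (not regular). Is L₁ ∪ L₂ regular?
Yes — L₁ ∪ L₂ is regular.

{ww} ⊆ (a|b)*, so L₁ ∪ L₂ = (a|b)*, which is regular.

Note that the bare facts "L₁ regular, L₂ non-regular" do not settle the question by themselves: the closure of regular languages under ∪, ∩, complement and difference applies only when BOTH operands are regular. With a non-regular operand the result can come out regular or non-regular depending on the specific languages, so one has to work out L₁ ∪ L₂ for this particular pair, as above.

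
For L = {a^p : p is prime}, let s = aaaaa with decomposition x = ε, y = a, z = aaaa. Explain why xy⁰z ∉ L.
xy⁰z = aaaa ∉ L

Pumping with i = 0 replaces y = a by y⁰ = ε:
- Original: s = xyz = aaaaa; aaaaa has length 5, which is prime, so it is in L
- Pumped: xy⁰z = ε · ε · aaaa = aaaa
- aaaa has length 4 = 2 × 2, which is not prime, so it is not in L

The pumping lemma would require xy⁰z ∈ L, so this decomposition yields a contradiction.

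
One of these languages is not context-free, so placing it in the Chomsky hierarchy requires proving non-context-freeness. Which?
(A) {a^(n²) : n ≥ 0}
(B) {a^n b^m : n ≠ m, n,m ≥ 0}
(A) {a^(n²) : n ≥ 0}

(A) {a^(n²) : n ≥ 0} requires the CFL pumping lemma.

- {a^n b^m : n ≠ m, n,m ≥ 0} is context-free (but not regular)
  • Can be shown non-regular with the regular pumping lemma
  • After pumping a's, we can make n = m

- {a^(n²) : n ≥ 0} is NOT context-free
  • Requires the CFL pumping lemma to prove
  • Gaps between squares grow unboundedly

The CFL pumping lemma is "stronger" in that it can prove non-membership
in the larger class of context-free languages.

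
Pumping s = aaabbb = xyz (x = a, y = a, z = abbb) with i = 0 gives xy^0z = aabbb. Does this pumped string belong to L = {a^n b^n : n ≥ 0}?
No

xy⁰z = a · ε · abbb = aabbb.
aabbb has 2 a's and 3 b's; 2 ≠ 3, so it is not in L.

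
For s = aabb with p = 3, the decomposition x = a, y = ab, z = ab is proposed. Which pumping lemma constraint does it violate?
Violated: xyz = s

The decomposition x = a, y = ab, z = ab for s = aabb with p = 3
violates the constraint: xyz = s

xyz = 'a' + 'ab' + 'ab' = 'aabab' ≠ 'aabb' = s. The decomposition doesn't reconstruct s.

Pumping lemma constraints:
1. xyz = s (decomposition is valid)
2. |xy| ≤ p
3. |y| > 0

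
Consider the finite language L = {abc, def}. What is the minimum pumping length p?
p = 4

For a finite language L, the pumping lemma holds vacuously if p > max|s| for s ∈ L.

The longest string in L = {abc, def} has length 3.
If p = 4, then no string s ∈ L has |s| ≥ p, so the condition is vacuously true.

The minimum pumping length is p = 4.

Why no smaller p works: for any p ≤ 3, the longest string s ∈ L has |s| = 3 ≥ p, so it would
have to be pumpable; but pumping up (i = 2, 3, ...) produces ever longer strings, which cannot all lie in the
finite language L. So the pumping property fails for every p ≤ 3.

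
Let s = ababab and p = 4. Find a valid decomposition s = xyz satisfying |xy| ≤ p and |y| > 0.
x = '', y = 'a', z = 'babab'

For s = ababab and p = 4, one valid decomposition is:
- x = '' (length 0)
- y = 'a' (length 1)
- z = 'babab' (length 5)

Verification:
- xyz = '' + 'a' + 'babab' = ababab ✓
- |xy| = 1 ≤ 4 ✓
- |y| = 1 > 0 ✓

All pumping lemma constraints are satisfied.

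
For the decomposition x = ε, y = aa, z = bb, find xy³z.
aaaaaabb

Given x = '', y = 'aa', z = 'bb' and i = 3:

xy^3z = x + y·y·...·y (3 times) + z
       = '' + 'aa'^3 + 'bb'
       = '' + 'aaaaaa' + 'bb'
       = 'aaaaaabb'

The pumped string is 'aaaaaabb' with length 8.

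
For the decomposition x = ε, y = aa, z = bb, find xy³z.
aaaaaabb

Given x = '', y = 'aa', z = 'bb' and i = 3:

xy^3z = x + y·y·...·y (3 times) + z
       = '' + 'aa'^3 + 'bb'
       = '' + 'aaaaaa' + 'bb'
       = 'aaaaaabb'

The pumped string is 'aaaaaabb' with length 8.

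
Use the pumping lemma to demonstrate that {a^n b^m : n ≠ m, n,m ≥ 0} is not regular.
Assume for contradiction that L is regular, and let p ≥ 1 be the pumping length given by the pumping lemma.
Choose s = a^p b^(p + p!). Then s ∈ L because p ≠ p + p! (as p! ≥ 1), and |s| ≥ p.
By the pumping lemma, s = xyz for some x, y, z with |xy| ≤ p, |y| ≥ 1, and xy^i z ∈ L for every i ≥ 0.
Since |xy| ≤ p and the first p symbols of s are all a's, y = a^k for some k with 1 ≤ k ≤ p.
For every i ≥ 0, xy^i z = a^(p + (i − 1)k) b^(p + p!).

Because 1 ≤ k ≤ p, k divides p!. Let t = p!/k (a positive integer) and take i = t + 1.
Then the number of a's is p + tk = p + p!, which equals the number of b's.
So xy^(t+1) z = a^(p + p!) b^(p + p!) has equally many a's and b's and is NOT in L.

This contradicts the pumping lemma, which requires xy^i z ∈ L for all i ≥ 0.
Hence L = {a^n b^m : n ≠ m, n,m ≥ 0} is not regular. ∎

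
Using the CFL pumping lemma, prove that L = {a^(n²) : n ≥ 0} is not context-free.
Assume for contradiction that L is context-free, and let p ≥ 1 be the pumping length given by the pumping lemma for CFLs.
Choose s = a^(p²). Then s ∈ L and |s| = p² ≥ p.
By the CFL pumping lemma, s = uvxyz for some u, v, x, y, z with |vxy| ≤ p, |vy| ≥ 1, and uv^i xy^i z ∈ L for every i ≥ 0.
All symbols are a's, so only lengths matter: let k = |vy|, with 1 ≤ k ≤ |vxy| ≤ p.

Take i = 2: |uv²xy²z| = p² + k, and p² < p² + k ≤ p² + p < (p + 1)².
So the length lies strictly between consecutive squares and is not a perfect square; uv²xy²z ∉ L.

This contradicts the CFL pumping lemma, which requires uv^i xy^i z ∈ L for all i ≥ 0.
Hence L = {a^(n²) : n ≥ 0} is not context-free. ∎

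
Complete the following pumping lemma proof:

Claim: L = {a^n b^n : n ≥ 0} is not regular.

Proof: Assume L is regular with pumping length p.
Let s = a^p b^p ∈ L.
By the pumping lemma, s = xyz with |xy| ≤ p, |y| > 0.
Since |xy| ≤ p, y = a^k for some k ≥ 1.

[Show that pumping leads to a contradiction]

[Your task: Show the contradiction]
Consider xy²z = a^(p+k) b^p.

Since k ≥ 1, we have p + k > p.
So xy²z has more a's than b's: (p+k) a's vs p b's.
This means xy²z ∉ L because a^n b^n requires equal counts.

This contradicts the pumping lemma which states xy²z ∈ L.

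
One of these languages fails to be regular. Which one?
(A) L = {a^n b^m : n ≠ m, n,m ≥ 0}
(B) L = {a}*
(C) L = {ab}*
(A) {a^n b^m : n ≠ m, n,m ≥ 0}

(A) L = {a^n b^m : n ≠ m, n,m ≥ 0} is NOT regular.

The pumping lemma can be used to prove this:
After pumping a's, we can make n = m

The other languages are regular because they can be recognized by finite automata.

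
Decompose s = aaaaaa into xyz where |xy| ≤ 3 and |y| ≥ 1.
x = '', y = 'aaa', z = 'aaa'

For s = aaaaaa and p = 3, one valid decomposition is:
- x = '' (length 0)
- y = 'aaa' (length 3)
- z = 'aaa' (length 3)

Verification:
- xyz = '' + 'aaa' + 'aaa' = aaaaaa ✓
- |xy| = 3 ≤ 3 ✓
- |y| = 3 > 0 ✓

All pumping lemma constraints are satisfied.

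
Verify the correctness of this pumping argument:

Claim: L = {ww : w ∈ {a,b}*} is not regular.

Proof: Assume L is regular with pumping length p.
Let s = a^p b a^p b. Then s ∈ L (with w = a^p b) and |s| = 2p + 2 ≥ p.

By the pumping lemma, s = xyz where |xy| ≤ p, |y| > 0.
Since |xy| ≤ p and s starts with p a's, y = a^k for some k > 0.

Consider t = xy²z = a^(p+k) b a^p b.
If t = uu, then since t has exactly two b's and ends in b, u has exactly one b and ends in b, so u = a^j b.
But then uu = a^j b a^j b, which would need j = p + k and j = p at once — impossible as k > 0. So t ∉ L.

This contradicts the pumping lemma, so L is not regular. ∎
The proof is correct.

This proof is valid because:
1. s = a^p b a^p b is in L and is chosen in terms of p, so |s| ≥ p holds for every p
2. The decomposition analysis is correct: |xy| ≤ p forces y to lie inside the leading a's
3. The contradiction is valid: the argument shows a^(p+k) b a^p b cannot be split into two equal halves
4. The conclusion follows logically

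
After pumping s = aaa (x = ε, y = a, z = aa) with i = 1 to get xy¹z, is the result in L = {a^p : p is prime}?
Yes

xy¹z = ε · a · aa = aaa.
aaa has length 3, which is prime, so it is in L.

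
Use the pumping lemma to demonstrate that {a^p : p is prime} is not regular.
Assume for contradiction that L is regular, and let p ≥ 1 be the pumping length given by the pumping lemma.
Choose a prime q with q ≥ p (one exists because there are infinitely many primes) and let s = a^q. Then s ∈ L and |s| = q ≥ p.
By the pumping lemma, s = xyz for some x, y, z with |xy| ≤ p, |y| ≥ 1, and xy^i z ∈ L for every i ≥ 0.
Here y = a^k for some k with 1 ≤ k ≤ p, and xy^i z = a^(q + (i − 1)k) for every i ≥ 0.

Take i = q + 1: |xy^(q+1) z| = q + qk = q(k + 1).
Both factors satisfy q ≥ 2 and k + 1 ≥ 2, so q(k + 1) is composite, and xy^(q+1) z ∉ L.

This contradicts the pumping lemma, which requires xy^i z ∈ L for all i ≥ 0.
Hence L = {a^p : p is prime} is not regular. ∎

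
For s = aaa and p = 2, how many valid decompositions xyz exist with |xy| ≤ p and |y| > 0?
3

For s = 'aaa' with pumping length p = 2:

Constraints: |xy| ≤ 2, |y| > 0

Valid decompositions (|xy| ≤ p, |y| ≥ 1):
  • x='', y='a', z='aa'
  • x='a', y='a', z='a'
  • x='', y='aa', z='a'

Total count: 3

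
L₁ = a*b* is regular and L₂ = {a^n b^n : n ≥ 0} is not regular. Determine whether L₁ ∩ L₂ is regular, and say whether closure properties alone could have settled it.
No — L₁ ∩ L₂ is not regular.

Every string a^n b^n already lies in a*b*, so L₁ ∩ L₂ = {a^n b^n : n ≥ 0} = L₂ itself, which is the standard non-regular language (pump s = a^p b^p).

Note that the bare facts "L₁ regular, L₂ non-regular" do not settle the question by themselves: the closure of regular languages under ∪, ∩, complement and difference applies only when BOTH operands are regular. With a non-regular operand the result can come out regular or non-regular depending on the specific languages, so one has to work out L₁ ∩ L₂ for this particular pair, as above.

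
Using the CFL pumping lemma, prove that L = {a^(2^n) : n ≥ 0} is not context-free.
Assume for contradiction that L is context-free, and let p ≥ 1 be the pumping length given by the pumping lemma for CFLs.
Choose s = a^(2^p). Then s ∈ L and |s| = 2^p ≥ p.
By the CFL pumping lemma, s = uvxyz for some u, v, x, y, z with |vxy| ≤ p, |vy| ≥ 1, and uv^i xy^i z ∈ L for every i ≥ 0.
All symbols are a's, so only lengths matter: let k = |vy|, with 1 ≤ k ≤ |vxy| ≤ p < 2^p.

Take i = 2: |uv²xy²z| = 2^p + k, and 2^p < 2^p + k < 2^p + 2^p = 2^(p+1).
So the length lies strictly between consecutive powers of two and is not a power of 2; uv²xy²z ∉ L.

This contradicts the CFL pumping lemma, which requires uv^i xy^i z ∈ L for all i ≥ 0.
Hence L = {a^(2^n) : n ≥ 0} is not context-free. ∎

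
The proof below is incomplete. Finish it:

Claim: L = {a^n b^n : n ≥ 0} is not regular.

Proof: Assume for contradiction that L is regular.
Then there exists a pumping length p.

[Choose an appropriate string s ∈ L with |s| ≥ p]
s = a^p b^p

This string is in L (has equal a's and b's) and has length 2p ≥ p.
Any decomposition xyz with |xy| ≤ p means y consists only of a's,
so pumping will unbalance the counts.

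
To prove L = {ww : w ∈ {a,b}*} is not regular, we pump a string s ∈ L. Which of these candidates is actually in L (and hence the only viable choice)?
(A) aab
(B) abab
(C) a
(B) abab

The pumping lemma is applied to a string s that lies in L, so first check membership of each option:
- (A) aab has odd length 3, so it cannot be written as ww and is not in L ✗
- (B) abab splits into halves ab · ab, which are equal, so it is in L (w = ab) ✓
- (C) a has odd length 1, so it cannot be written as ww and is not in L ✗

Only (B) abab is in L, so it is the only candidate that could play the role of s.
(In a complete proof one picks s in terms of the pumping length p so that |s| ≥ p is guaranteed; a fixed string like abab illustrates the shape of such an s.)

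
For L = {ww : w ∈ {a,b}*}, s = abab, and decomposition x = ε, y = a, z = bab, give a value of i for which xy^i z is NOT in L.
i = 2

xy²z = ε · aa · bab = aabab; aabab has odd length 5, so it cannot be written as ww and is not in L.
(Other choices also work, e.g. i = 0, 3; only i = 1 is guaranteed to stay in L since xy¹z = s.)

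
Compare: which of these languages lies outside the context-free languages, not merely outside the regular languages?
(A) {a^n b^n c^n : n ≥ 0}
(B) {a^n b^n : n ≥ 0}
(A) {a^n b^n c^n : n ≥ 0}

(A) {a^n b^n c^n : n ≥ 0} requires the CFL pumping lemma.

- {a^n b^n : n ≥ 0} is context-free (but not regular)
  • Can be shown non-regular with the regular pumping lemma
  • After pumping, the number of a's and b's become unequal

- {a^n b^n c^n : n ≥ 0} is NOT context-free
  • Requires the CFL pumping lemma to prove
  • Cannot maintain three equal counts simultaneously

The CFL pumping lemma is "stronger" in that it can prove non-membership
in the larger class of context-free languages.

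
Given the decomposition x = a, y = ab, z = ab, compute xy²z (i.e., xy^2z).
aababab

Given x = 'a', y = 'ab', z = 'ab' and i = 2:

xy^2z = x + y·y·...·y (2 times) + z
       = 'a' + 'ab'^2 + 'ab'
       = 'a' + 'abab' + 'ab'
       = 'aababab'

The pumped string is 'aababab' with length 7.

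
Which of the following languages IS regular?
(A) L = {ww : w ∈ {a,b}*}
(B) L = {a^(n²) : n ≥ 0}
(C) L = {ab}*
(C) {ab}*

(C) L = {ab}* is regular.

This can be recognized by a finite automaton (DFA/NFA).
Regular expressions like {ab}* define regular languages.

The other choices are not regular:
- {a^(n²) : n ≥ 0}: After pumping, length is no longer a perfect square
- {ww : w ∈ {a,b}*}: After pumping, the two halves no longer match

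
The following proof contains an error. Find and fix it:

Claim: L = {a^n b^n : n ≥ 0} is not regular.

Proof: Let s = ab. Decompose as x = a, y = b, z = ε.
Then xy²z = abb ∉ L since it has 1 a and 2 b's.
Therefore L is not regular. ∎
Error: The string s = ab might be shorter than the pumping length p.

Correction: Choose s = a^p b^p to ensure |s| ≥ p. Also, the decomposition is wrong: with |xy| ≤ p, y cannot include b's when s starts with p a's.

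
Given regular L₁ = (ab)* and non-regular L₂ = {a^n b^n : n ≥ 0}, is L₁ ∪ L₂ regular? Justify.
No — L₁ ∪ L₂ is not regular.

Let U = (ab)* ∪ {a^n b^n}. If U were regular, then U ∩ aa*bb* would be regular (closure under intersection with a regular language). But (ab)* ∩ aa*bb* = {ab} and {a^n b^n} ∩ aa*bb* = {a^n b^n : n ≥ 1}, so U ∩ aa*bb* = {a^n b^n : n ≥ 1}, which is not regular. Hence U is not regular.

Note that the bare facts "L₁ regular, L₂ non-regular" do not settle the question by themselves: the closure of regular languages under ∪, ∩, complement and difference applies only when BOTH operands are regular. With a non-regular operand the result can come out regular or non-regular depending on the specific languages, so one has to work out L₁ ∪ L₂ for this particular pair, as above.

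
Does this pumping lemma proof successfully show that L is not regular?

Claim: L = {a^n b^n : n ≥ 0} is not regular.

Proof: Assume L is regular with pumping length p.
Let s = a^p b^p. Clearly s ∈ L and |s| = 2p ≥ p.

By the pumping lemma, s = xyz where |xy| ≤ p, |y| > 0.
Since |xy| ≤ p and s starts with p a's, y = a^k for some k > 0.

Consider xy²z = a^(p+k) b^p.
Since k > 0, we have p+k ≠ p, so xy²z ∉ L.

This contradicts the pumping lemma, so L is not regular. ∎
The proof is correct.

This proof is valid because:
1. The string s = a^p b^p is correctly in L
2. The decomposition analysis is correct: y must consist only of a's
3. The contradiction is valid: pumping increases a's but not b's
4. The conclusion follows logically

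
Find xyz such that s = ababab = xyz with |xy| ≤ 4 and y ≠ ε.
x = 'ab', y = 'a', z = 'bab'

For s = ababab and p = 4, one valid decomposition is:
- x = 'ab' (length 2)
- y = 'a' (length 1)
- z = 'bab' (length 3)

Verification:
- xyz = 'ab' + 'a' + 'bab' = ababab ✓
- |xy| = 3 ≤ 4 ✓
- |y| = 1 > 0 ✓

All pumping lemma constraints are satisfied.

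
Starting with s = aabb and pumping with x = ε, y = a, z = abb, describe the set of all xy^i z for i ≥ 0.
{xy^i z : i ≥ 0} = {a^(i+1) b^2 : i ≥ 0} = {abb, aabb, aaabb, ...}

With x = ε, y = a, z = abb: Starting with aabb and pumping the first 'a' (z = abb keeps the second 'a'), we get strings with i+1 a's followed by 2 b's for i = 0, 1, 2, ...; note bb is not produced because z always contributes one a.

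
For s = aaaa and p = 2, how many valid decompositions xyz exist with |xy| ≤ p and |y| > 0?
3

For s = 'aaaa' with pumping length p = 2:

Constraints: |xy| ≤ 2, |y| > 0

Valid decompositions (|xy| ≤ p, |y| ≥ 1):
  • x='', y='a', z='aaa'
  • x='a', y='a', z='aa'
  • x='', y='aa', z='aa'

Total count: 3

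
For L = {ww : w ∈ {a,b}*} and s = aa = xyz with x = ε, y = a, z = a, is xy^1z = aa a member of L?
Yes

xy¹z = ε · a · a = aa.
aa splits into halves a · a, which are equal, so it is in L (w = a).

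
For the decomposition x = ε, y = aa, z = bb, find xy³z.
aaaaaabb

Given x = '', y = 'aa', z = 'bb' and i = 3:

xy^3z = x + y·y·...·y (3 times) + z
       = '' + 'aa'^3 + 'bb'
       = '' + 'aaaaaa' + 'bb'
       = 'aaaaaabb'

The pumped string is 'aaaaaabb' with length 8.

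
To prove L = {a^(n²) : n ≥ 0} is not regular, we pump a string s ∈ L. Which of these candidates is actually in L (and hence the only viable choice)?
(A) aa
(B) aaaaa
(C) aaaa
(C) aaaa

The pumping lemma is applied to a string s that lies in L, so first check membership of each option:
- (A) aa has length 2, strictly between 1² = 1 and 2² = 4, so it is not in L ✗
- (B) aaaaa has length 5, strictly between 2² = 4 and 3² = 9, so it is not in L ✗
- (C) aaaa has length 4 = 2², a perfect square, so it is in L ✓

Only (C) aaaa is in L, so it is the only candidate that could play the role of s.
(In a complete proof one picks s in terms of the pumping length p so that |s| ≥ p is guaranteed; a fixed string like aaaa illustrates the shape of such an s.)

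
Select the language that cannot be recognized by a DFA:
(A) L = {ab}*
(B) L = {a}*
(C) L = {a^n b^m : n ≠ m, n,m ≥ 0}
(C) {a^n b^m : n ≠ m, n,m ≥ 0}

(C) L = {a^n b^m : n ≠ m, n,m ≥ 0} is NOT regular.

The pumping lemma can be used to prove this:
After pumping a's, we can make n = m

The other languages are regular because they can be recognized by finite automata.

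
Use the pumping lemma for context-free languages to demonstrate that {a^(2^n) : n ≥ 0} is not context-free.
Assume for contradiction that L is context-free, and let p ≥ 1 be the pumping length given by the pumping lemma for CFLs.
Choose s = a^(2^p). Then s ∈ L and |s| = 2^p ≥ p.
By the CFL pumping lemma, s = uvxyz for some u, v, x, y, z with |vxy| ≤ p, |vy| ≥ 1, and uv^i xy^i z ∈ L for every i ≥ 0.
All symbols are a's, so only lengths matter: let k = |vy|, with 1 ≤ k ≤ |vxy| ≤ p < 2^p.

Take i = 2: |uv²xy²z| = 2^p + k, and 2^p < 2^p + k < 2^p + 2^p = 2^(p+1).
So the length lies strictly between consecutive powers of two and is not a power of 2; uv²xy²z ∉ L.

This contradicts the CFL pumping lemma, which requires uv^i xy^i z ∈ L for all i ≥ 0.
Hence L = {a^(2^n) : n ≥ 0} is not context-free. ∎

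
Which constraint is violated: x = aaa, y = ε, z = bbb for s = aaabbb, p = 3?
Violated: |y| > 0

The decomposition x = aaa, y = ε, z = bbb for s = aaabbb with p = 3
violates the constraint: |y| > 0

|y| = 0, but the pumping lemma requires |y| > 0 (y must be non-empty).

Pumping lemma constraints:
1. xyz = s (decomposition is valid)
2. |xy| ≤ p
3. |y| > 0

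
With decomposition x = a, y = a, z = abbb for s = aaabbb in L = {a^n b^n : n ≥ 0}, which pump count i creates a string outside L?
i = 3

xy³z = a · aaa · abbb = aaaaabbb; aaaaabbb has 5 a's and 3 b's; 5 ≠ 3, so it is not in L.
(Other choices also work, e.g. i = 0, 2; only i = 1 is guaranteed to stay in L since xy¹z = s.)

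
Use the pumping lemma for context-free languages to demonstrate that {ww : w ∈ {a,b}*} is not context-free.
Assume for contradiction that L is context-free, and let p ≥ 1 be the pumping length given by the pumping lemma for CFLs.
Choose s = a^p b^p a^p b^p. Then s ∈ L (take w = a^p b^p) and |s| = 4p ≥ p.
By the CFL pumping lemma, s = uvxyz for some u, v, x, y, z with |vxy| ≤ p, |vy| ≥ 1, and uv^i xy^i z ∈ L for every i ≥ 0.

Write s as four blocks A₁ B₁ A₂ B₂ with A₁ = A₂ = a^p and B₁ = B₂ = b^p. Since |vxy| ≤ p, the window vxy lies inside at most two adjacent blocks. Take i = 0 and let t = uxz, so |t| = 4p − |vy| with 1 ≤ |vy| ≤ p. If |t| is odd, t ∉ L immediately, so assume |vy| is even (hence |vy| ≥ 2) and |t|/2 = 2p − |vy|/2, which satisfies p ≤ |t|/2 ≤ 2p − 1.

Case 1 (vxy inside A₁B₁): t = a^(p−j) b^(p−l) a^p b^p with j + l = |vy|. The second half of t has length < 2p, so it is a suffix of the trailing a^p b^p and ends in b; the first half is a^(p−j) b^(p−l) a^((j+l)/2), which ends in a because (j+l)/2 ≥ 1. The halves differ, so t ∉ L.

Case 2 (vxy inside B₁A₂, straddling the middle): t = a^p b^(p−j) a^(p−l) b^p with j + l = |vy|. If t = ww, then w is a prefix of t of length ≥ p, so w begins with a^p; and w is a suffix of t of length ≥ p, so w ends with b^p. That forces |w| ≥ 2p, contradicting |w| = |t|/2 ≤ 2p − 1. So t ∉ L.

Case 3 (vxy inside A₂B₂): t = a^p b^p a^(p−j) b^(p−l) with j + l = |vy|. The first half of t is a prefix of a^p b^p, so it begins with a; the second half is b^((j+l)/2) a^(p−j) b^(p−l), which begins with b. The halves differ, so t ∉ L.

In every case uv⁰xy⁰z = uxz ∉ L.

This contradicts the CFL pumping lemma, which requires uv^i xy^i z ∈ L for all i ≥ 0.
Hence L = {ww : w ∈ {a,b}*} is not context-free. ∎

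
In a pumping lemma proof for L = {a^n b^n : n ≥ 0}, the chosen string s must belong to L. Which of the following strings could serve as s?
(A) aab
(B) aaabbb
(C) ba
(B) aaabbb

The pumping lemma is applied to a string s that lies in L, so first check membership of each option:
- (A) aab has 2 a's and 1 b's; 2 ≠ 1, so it is not in L ✗
- (B) aaabbb = a^3 b^3 has equal counts (3 = 3), so it is in L ✓
- (C) ba has an a after a b, so it is not of the form a^n b^n and is not in L ✗

Only (B) aaabbb is in L, so it is the only candidate that could play the role of s.
(In a complete proof one picks s in terms of the pumping length p so that |s| ≥ p is guaranteed; a fixed string like aaabbb illustrates the shape of such an s.)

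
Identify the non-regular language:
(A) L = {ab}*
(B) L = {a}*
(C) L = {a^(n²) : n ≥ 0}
(C) {a^(n²) : n ≥ 0}

(C) L = {a^(n²) : n ≥ 0} is NOT regular.

The pumping lemma can be used to prove this:
After pumping, length is no longer a perfect square

The other languages are regular because they can be recognized by finite automata.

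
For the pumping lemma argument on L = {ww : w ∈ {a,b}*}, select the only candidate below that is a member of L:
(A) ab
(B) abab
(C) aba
(B) abab

The pumping lemma is applied to a string s that lies in L, so first check membership of each option:
- (A) ab has length 2; its halves are a and b, which differ, so it is not in L ✗
- (B) abab splits into halves ab · ab, which are equal, so it is in L (w = ab) ✓
- (C) aba has odd length 3, so it cannot be written as ww and is not in L ✗

Only (B) abab is in L, so it is the only candidate that could play the role of s.
(In a complete proof one picks s in terms of the pumping length p so that |s| ≥ p is guaranteed; a fixed string like abab illustrates the shape of such an s.)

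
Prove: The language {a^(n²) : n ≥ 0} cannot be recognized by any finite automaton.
Assume for contradiction that L is regular, and let p ≥ 1 be the pumping length given by the pumping lemma.
Choose s = a^(p²). Then s ∈ L and |s| = p² ≥ p.
By the pumping lemma, s = xyz for some x, y, z with |xy| ≤ p, |y| ≥ 1, and xy^i z ∈ L for every i ≥ 0.
Here y = a^k for some k with 1 ≤ k ≤ |xy| ≤ p.

Take i = 2: |xy²z| = p² + k.
Now p² < p² + k ≤ p² + p < p² + 2p + 1 = (p + 1)².
So |xy²z| lies strictly between the consecutive squares p² and (p + 1)², hence is not a perfect square, and xy²z ∉ L.

This contradicts the pumping lemma, which requires xy^i z ∈ L for all i ≥ 0.
Hence L = {a^(n²) : n ≥ 0} is not regular. ∎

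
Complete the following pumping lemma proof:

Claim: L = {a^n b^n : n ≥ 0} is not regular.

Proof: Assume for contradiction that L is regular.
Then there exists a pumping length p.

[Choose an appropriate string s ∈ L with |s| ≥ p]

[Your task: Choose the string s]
s = a^p b^p

This string is in L (has equal a's and b's) and has length 2p ≥ p.
Any decomposition xyz with |xy| ≤ p means y consists only of a's,
so pumping will unbalance the counts.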